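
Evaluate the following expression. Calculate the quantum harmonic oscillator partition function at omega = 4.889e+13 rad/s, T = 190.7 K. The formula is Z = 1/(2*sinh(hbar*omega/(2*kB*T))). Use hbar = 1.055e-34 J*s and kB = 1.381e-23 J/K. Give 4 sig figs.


Step 1: Compute x = hbar*omega/(kB*T) = 1.055e-34*4.889e+13/(1.381e-23*190.7) = 1.959
Step 2: x/2 = 0.9793
Step 3: sinh(x/2) = 1.143
Step 4: Z = 1/(2*1.143) = 0.4373

0.4373


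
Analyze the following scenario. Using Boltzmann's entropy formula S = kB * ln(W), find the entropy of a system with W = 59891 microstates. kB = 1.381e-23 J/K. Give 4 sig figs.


Step 1: ln(W) = ln(59891) = 11
Step 2: S = kB * ln(W) = 1.381e-23 * 11
Step 3: S = 1.519e-22 J/K

1.519e-22


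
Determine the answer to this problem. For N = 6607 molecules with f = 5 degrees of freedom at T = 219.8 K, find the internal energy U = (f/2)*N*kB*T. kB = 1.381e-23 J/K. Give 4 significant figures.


Step 1: f/2 = 5/2 = 2.5
Step 2: N*kB*T = 6607*1.381e-23*219.8 = 2.006e-17
Step 3: U = 2.5 * 2.006e-17 = 5.014e-17 J

5.014e-17


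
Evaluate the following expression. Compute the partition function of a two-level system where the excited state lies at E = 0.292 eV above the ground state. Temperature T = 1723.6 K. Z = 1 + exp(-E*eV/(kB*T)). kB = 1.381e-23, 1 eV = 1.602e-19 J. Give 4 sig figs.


Step 1: Compute beta*E = E*eV/(kB*T) = 0.292*1.602e-19/(1.381e-23*1723.6) = 1.965
Step 2: exp(-beta*E) = exp(-1.965) = 0.1401
Step 3: Z = 1 + 0.1401 = 1.14

1.14


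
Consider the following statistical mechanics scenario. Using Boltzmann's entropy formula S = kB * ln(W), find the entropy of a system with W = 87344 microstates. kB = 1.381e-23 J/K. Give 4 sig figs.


Step 1: ln(W) = ln(87344) = 11.38
Step 2: S = kB * ln(W) = 1.381e-23 * 11.38
Step 3: S = 1.571e-22 J/K

1.571e-22


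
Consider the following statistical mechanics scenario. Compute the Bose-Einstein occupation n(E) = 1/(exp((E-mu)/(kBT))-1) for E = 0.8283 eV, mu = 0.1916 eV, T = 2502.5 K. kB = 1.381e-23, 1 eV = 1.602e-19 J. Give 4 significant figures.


Step 1: (E - mu) = 0.6367 eV
Step 2: x = (E-mu)*eV/(kB*T) = 0.6367*1.602e-19/(1.381e-23*2502.5) = 2.951
Step 3: exp(x) = 19.13
Step 4: n = 1/(exp(x)-1) = 0.05515

0.05515


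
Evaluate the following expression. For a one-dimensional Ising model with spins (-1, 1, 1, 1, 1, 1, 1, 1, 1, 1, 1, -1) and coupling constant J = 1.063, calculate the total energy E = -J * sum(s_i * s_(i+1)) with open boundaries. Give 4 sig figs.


Step 1: Nearest-neighbor products: -1, 1, 1, 1, 1, 1, 1, 1, 1, 1, -1
Step 2: Sum of products = 7
Step 3: E = -1.063 * 7 = -7.441

-7.441


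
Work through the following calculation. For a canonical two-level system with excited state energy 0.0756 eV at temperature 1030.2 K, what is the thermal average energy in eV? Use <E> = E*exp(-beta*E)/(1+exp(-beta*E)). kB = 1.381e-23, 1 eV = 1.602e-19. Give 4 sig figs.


Step 1: beta*E = 0.0756*1.602e-19/(1.381e-23*1030.2) = 0.8513
Step 2: exp(-beta*E) = 0.4269
Step 3: <E> = 0.0756*0.4269/(1+0.4269) = 0.02262 eV

0.02262


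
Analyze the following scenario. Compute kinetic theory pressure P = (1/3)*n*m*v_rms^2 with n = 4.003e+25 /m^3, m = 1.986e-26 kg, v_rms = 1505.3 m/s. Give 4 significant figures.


Step 1: v_rms^2 = 1505.3^2 = 2.266e+06
Step 2: n*m = 4.003e+25*1.986e-26 = 0.795
Step 3: P = (1/3)*0.795*2.266e+06 = 6.005e+05 Pa

6.005e+05


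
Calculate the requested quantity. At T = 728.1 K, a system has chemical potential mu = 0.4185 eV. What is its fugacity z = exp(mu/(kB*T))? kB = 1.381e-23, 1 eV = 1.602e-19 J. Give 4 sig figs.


Step 1: Convert mu to Joules: 0.4185*1.602e-19 = 6.704e-20 J
Step 2: kB*T = 1.381e-23*728.1 = 1.006e-20 J
Step 3: mu/(kB*T) = 6.668
Step 4: z = exp(6.668) = 786.6

786.6


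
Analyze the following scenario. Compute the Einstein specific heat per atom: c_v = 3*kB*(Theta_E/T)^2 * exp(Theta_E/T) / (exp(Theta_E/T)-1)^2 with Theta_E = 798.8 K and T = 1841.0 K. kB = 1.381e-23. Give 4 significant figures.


Step 1: x = Theta_E/T = 798.8/1841.0 = 0.4339
Step 2: x^2 = 0.1883
Step 3: exp(x) = 1.543
Step 4: c_v = 3*1.381e-23*0.1883*1.543/(1.543-1)^2 = 4.079e-23

4.079e-23


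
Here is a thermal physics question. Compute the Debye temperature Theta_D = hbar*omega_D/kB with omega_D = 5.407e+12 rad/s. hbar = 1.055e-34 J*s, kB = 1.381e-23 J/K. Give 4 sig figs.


Step 1: hbar*omega_D = 1.055e-34 * 5.407e+12 = 5.704e-22 J
Step 2: Theta_D = 5.704e-22 / 1.381e-23
Step 3: Theta_D = 41.31 K

41.31


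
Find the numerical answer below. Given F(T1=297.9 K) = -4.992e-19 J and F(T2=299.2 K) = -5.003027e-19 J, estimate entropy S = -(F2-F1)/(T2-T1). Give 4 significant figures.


Step 1: dF = F2 - F1 = -5.003027e-19 - (-4.992e-19) = -1.1027e-21 J
Step 2: dT = T2 - T1 = 299.2 - 297.9 = 1.3 K
Step 3: S = -dF/dT = -(-1.1027e-21)/1.3 = 8.482e-22 J/K

8.482e-22


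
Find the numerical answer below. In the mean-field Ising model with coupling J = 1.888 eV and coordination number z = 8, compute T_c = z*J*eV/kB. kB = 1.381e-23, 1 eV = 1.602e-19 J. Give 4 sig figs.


Step 1: z*J = 8*1.888 = 15.1 eV
Step 2: Convert to Joules: 15.1*1.602e-19 = 2.42e-18 J
Step 3: T_c = 2.42e-18 / 1.381e-23 = 1.752e+05 K

1.752e+05


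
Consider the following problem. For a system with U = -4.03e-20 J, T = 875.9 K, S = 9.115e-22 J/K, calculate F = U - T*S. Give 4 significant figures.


Step 1: T*S = 875.9 * 9.115e-22 = 7.984e-19 J
Step 2: F = U - T*S = -4.03e-20 - 7.984e-19
Step 3: F = -8.387e-19 J

-8.387e-19


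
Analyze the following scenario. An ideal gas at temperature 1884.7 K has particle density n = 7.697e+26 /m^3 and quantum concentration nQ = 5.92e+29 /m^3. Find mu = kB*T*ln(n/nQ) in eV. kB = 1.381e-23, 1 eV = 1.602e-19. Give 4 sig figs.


Step 1: n/nQ = 7.697e+26/5.92e+29 = 0.0013
Step 2: ln(n/nQ) = -6.645
Step 3: mu = kB*T*ln(n/nQ) = 2.603e-20*-6.645 = -1.73e-19 J
Step 4: Convert to eV: -1.73e-19/1.602e-19 = -1.08 eV

-1.08


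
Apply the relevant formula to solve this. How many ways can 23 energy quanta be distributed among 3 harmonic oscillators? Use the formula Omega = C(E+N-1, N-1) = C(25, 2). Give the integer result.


Step 1: Use binomial coefficient C(25, 2)
Step 2: Numerator = 25! / 23!
Step 3: Denominator = 2!
Step 4: Omega = 300

300


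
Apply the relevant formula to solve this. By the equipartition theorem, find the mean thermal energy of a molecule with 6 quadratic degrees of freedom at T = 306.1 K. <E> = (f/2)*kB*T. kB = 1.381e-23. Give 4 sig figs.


Step 1: f/2 = 6/2 = 3
Step 2: kB*T = 1.381e-23 * 306.1 = 4.227e-21
Step 3: <E> = 3 * 4.227e-21 = 1.268e-20 J

1.268e-20


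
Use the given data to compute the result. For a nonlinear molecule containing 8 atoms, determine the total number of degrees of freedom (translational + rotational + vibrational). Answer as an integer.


Step 1: Translational DOF = 3
Step 2: Rotational DOF (nonlinear) = 3
Step 3: Vibrational DOF = 3*8 - 6 = 18
Step 4: Total = 3 + 3 + 18 = 24

24


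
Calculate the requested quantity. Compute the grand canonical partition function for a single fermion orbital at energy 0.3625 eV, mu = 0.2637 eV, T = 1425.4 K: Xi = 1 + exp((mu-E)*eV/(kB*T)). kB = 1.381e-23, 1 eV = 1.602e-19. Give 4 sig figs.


Step 1: (mu - E) = 0.2637 - 0.3625 = -0.0988 eV
Step 2: x = (mu-E)*eV/(kB*T) = -0.0988*1.602e-19/(1.381e-23*1425.4) = -0.8041
Step 3: exp(x) = 0.4475
Step 4: Xi = 1 + 0.4475 = 1.448

1.448


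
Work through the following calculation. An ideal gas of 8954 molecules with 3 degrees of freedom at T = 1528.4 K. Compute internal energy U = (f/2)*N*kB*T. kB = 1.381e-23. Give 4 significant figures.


Step 1: f/2 = 3/2 = 1.5
Step 2: N*kB*T = 8954*1.381e-23*1528.4 = 1.89e-16
Step 3: U = 1.5 * 1.89e-16 = 2.835e-16 J

2.835e-16


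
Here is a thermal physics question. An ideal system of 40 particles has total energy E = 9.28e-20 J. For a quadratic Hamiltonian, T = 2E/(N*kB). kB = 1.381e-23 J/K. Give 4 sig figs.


Step 1: Numerator = 2*E = 2*9.28e-20 = 1.856e-19 J
Step 2: Denominator = N*kB = 40*1.381e-23 = 5.524e-22
Step 3: T = 1.856e-19 / 5.524e-22 = 336 K

336


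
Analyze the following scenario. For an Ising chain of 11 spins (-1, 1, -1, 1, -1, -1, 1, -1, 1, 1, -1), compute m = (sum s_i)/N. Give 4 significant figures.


Step 1: Count up spins (+1): 5, down spins (-1): 6
Step 2: Total magnetization M = 5 - 6 = -1
Step 3: m = M/N = -1/11 = -0.09091

-0.09091


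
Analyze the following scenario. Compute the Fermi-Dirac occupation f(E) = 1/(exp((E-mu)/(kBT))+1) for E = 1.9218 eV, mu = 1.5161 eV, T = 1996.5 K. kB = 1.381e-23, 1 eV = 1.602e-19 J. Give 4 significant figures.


Step 1: (E - mu) = 1.9218 - 1.5161 = 0.4057 eV
Step 2: Convert: (E-mu)*eV = 6.499e-20 J
Step 3: x = (E-mu)*eV/(kB*T) = 2.357
Step 4: f = 1/(exp(2.357)+1) = 0.08649

0.08649


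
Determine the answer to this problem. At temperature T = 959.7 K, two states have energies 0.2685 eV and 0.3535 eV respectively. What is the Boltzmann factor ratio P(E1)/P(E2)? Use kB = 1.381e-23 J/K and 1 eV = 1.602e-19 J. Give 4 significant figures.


Step 1: Compute energy difference dE = E1 - E2 = 0.2685 - 0.3535 = -0.085 eV
Step 2: Convert to Joules: dE_J = -0.085 * 1.602e-19 = -1.362e-20 J
Step 3: Compute exponent = -dE_J / (kB * T) = -(-1.362e-20) / (1.381e-23 * 959.7) = 1.027
Step 4: P(E1)/P(E2) = exp(1.027) = 2.794

2.794


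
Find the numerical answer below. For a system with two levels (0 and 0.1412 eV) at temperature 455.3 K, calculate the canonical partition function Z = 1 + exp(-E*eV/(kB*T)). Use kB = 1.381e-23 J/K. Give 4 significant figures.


Step 1: Compute beta*E = E*eV/(kB*T) = 0.1412*1.602e-19/(1.381e-23*455.3) = 3.598
Step 2: exp(-beta*E) = exp(-3.598) = 0.02739
Step 3: Z = 1 + 0.02739 = 1.027

1.027


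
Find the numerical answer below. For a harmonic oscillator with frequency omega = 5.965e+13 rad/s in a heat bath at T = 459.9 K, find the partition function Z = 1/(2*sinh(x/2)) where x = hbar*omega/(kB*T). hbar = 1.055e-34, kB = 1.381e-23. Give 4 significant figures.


Step 1: Compute x = hbar*omega/(kB*T) = 1.055e-34*5.965e+13/(1.381e-23*459.9) = 0.9908
Step 2: x/2 = 0.4954
Step 3: sinh(x/2) = 0.5159
Step 4: Z = 1/(2*0.5159) = 0.9691

0.9691


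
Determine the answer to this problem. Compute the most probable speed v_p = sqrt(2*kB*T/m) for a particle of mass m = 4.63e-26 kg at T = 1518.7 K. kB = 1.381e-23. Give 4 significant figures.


Step 1: Numerator = 2*kB*T = 2*1.381e-23*1518.7 = 4.195e-20
Step 2: Ratio = 4.195e-20 / 4.63e-26 = 9.06e+05
Step 3: v_p = sqrt(9.06e+05) = 951.8 m/s

951.8


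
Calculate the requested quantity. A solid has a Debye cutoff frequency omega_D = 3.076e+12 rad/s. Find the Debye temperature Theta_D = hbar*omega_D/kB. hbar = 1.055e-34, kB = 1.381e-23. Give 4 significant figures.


Step 1: hbar*omega_D = 1.055e-34 * 3.076e+12 = 3.245e-22 J
Step 2: Theta_D = 3.245e-22 / 1.381e-23
Step 3: Theta_D = 23.5 K

23.5


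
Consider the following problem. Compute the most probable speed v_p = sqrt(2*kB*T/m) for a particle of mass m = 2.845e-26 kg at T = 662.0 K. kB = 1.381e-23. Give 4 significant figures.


Step 1: Numerator = 2*kB*T = 2*1.381e-23*662.0 = 1.828e-20
Step 2: Ratio = 1.828e-20 / 2.845e-26 = 6.427e+05
Step 3: v_p = sqrt(6.427e+05) = 801.7 m/s

801.7


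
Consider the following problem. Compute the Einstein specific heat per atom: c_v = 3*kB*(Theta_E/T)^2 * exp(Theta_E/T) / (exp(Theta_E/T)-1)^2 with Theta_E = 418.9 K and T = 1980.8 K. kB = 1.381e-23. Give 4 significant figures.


Step 1: x = Theta_E/T = 418.9/1980.8 = 0.2115
Step 2: x^2 = 0.04472
Step 3: exp(x) = 1.236
Step 4: c_v = 3*1.381e-23*0.04472*1.236/(1.236-1)^2 = 4.128e-23

4.128e-23


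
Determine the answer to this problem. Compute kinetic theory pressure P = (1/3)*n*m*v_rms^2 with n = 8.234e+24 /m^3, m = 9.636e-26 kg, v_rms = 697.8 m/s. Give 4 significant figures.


Step 1: v_rms^2 = 697.8^2 = 4.869e+05
Step 2: n*m = 8.234e+24*9.636e-26 = 0.7934
Step 3: P = (1/3)*0.7934*4.869e+05 = 1.288e+05 Pa

1.288e+05


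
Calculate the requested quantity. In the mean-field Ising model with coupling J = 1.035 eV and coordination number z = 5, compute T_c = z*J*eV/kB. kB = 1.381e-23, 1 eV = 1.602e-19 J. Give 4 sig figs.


Step 1: z*J = 5*1.035 = 5.175 eV
Step 2: Convert to Joules: 5.175*1.602e-19 = 8.29e-19 J
Step 3: T_c = 8.29e-19 / 1.381e-23 = 6.003e+04 K

6.003e+04


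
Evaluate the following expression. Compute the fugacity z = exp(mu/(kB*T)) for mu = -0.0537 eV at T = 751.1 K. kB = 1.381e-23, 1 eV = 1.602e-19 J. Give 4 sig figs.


Step 1: Convert mu to Joules: -0.0537*1.602e-19 = -8.603e-21 J
Step 2: kB*T = 1.381e-23*751.1 = 1.037e-20 J
Step 3: mu/(kB*T) = -0.8294
Step 4: z = exp(-0.8294) = 0.4363

0.4363


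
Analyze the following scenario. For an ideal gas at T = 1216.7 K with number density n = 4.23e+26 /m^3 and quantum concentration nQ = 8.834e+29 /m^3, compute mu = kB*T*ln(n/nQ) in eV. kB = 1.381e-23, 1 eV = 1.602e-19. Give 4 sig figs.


Step 1: n/nQ = 4.23e+26/8.834e+29 = 0.0004788
Step 2: ln(n/nQ) = -7.644
Step 3: mu = kB*T*ln(n/nQ) = 1.68e-20*-7.644 = -1.284e-19 J
Step 4: Convert to eV: -1.284e-19/1.602e-19 = -0.8018 eV

-0.8018


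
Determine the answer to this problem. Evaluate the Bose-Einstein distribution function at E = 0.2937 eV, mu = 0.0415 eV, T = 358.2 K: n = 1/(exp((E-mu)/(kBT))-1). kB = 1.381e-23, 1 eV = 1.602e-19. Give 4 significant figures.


Step 1: (E - mu) = 0.2522 eV
Step 2: x = (E-mu)*eV/(kB*T) = 0.2522*1.602e-19/(1.381e-23*358.2) = 8.167
Step 3: exp(x) = 3524
Step 4: n = 1/(exp(x)-1) = 0.0002838

0.0002838


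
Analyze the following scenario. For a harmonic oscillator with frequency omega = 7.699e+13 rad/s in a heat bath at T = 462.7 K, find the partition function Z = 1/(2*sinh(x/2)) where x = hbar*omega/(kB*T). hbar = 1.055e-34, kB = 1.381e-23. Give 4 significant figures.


Step 1: Compute x = hbar*omega/(kB*T) = 1.055e-34*7.699e+13/(1.381e-23*462.7) = 1.271
Step 2: x/2 = 0.6356
Step 3: sinh(x/2) = 0.6792
Step 4: Z = 1/(2*0.6792) = 0.7361

0.7361


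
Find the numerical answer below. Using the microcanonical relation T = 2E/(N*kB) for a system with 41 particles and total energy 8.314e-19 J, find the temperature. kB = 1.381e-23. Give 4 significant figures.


Step 1: Numerator = 2*E = 2*8.314e-19 = 1.663e-18 J
Step 2: Denominator = N*kB = 41*1.381e-23 = 5.662e-22
Step 3: T = 1.663e-18 / 5.662e-22 = 2937 K

2937


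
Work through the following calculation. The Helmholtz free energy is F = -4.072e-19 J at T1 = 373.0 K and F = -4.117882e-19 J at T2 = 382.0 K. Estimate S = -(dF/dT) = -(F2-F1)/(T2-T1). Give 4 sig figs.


Step 1: dF = F2 - F1 = -4.117882e-19 - (-4.072e-19) = -4.5882e-21 J
Step 2: dT = T2 - T1 = 382.0 - 373.0 = 9 K
Step 3: S = -dF/dT = -(-4.5882e-21)/9 = 5.098e-22 J/K

5.098e-22


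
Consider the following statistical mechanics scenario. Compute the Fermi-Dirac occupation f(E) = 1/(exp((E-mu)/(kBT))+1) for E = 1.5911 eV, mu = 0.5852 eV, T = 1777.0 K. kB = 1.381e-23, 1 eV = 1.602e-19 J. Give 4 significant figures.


Step 1: (E - mu) = 1.5911 - 0.5852 = 1.006 eV
Step 2: Convert: (E-mu)*eV = 1.611e-19 J
Step 3: x = (E-mu)*eV/(kB*T) = 6.567
Step 4: f = 1/(exp(6.567)+1) = 0.001405

0.001405


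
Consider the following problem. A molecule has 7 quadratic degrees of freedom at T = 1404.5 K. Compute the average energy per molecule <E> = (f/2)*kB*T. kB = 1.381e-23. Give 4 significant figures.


Step 1: f/2 = 7/2 = 3.5
Step 2: kB*T = 1.381e-23 * 1404.5 = 1.94e-20
Step 3: <E> = 3.5 * 1.94e-20 = 6.789e-20 J

6.789e-20


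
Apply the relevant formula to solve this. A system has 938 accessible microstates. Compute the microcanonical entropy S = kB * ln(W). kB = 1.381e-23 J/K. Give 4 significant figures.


Step 1: ln(W) = ln(938) = 6.844
Step 2: S = kB * ln(W) = 1.381e-23 * 6.844
Step 3: S = 9.451e-23 J/K

9.451e-23


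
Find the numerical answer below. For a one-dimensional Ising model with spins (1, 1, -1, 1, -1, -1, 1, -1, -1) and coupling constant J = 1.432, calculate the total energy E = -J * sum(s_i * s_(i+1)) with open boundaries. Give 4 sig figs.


Step 1: Nearest-neighbor products: 1, -1, -1, -1, 1, -1, -1, 1
Step 2: Sum of products = -2
Step 3: E = -1.432 * -2 = 2.864

2.864


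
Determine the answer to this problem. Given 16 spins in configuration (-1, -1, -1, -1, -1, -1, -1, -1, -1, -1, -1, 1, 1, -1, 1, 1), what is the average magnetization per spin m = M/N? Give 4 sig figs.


Step 1: Count up spins (+1): 4, down spins (-1): 12
Step 2: Total magnetization M = 4 - 12 = -8
Step 3: m = M/N = -8/16 = -0.5

-0.5


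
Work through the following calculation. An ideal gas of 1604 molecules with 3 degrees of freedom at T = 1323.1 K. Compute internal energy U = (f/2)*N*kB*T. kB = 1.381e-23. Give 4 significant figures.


Step 1: f/2 = 3/2 = 1.5
Step 2: N*kB*T = 1604*1.381e-23*1323.1 = 2.931e-17
Step 3: U = 1.5 * 2.931e-17 = 4.396e-17 J

4.396e-17


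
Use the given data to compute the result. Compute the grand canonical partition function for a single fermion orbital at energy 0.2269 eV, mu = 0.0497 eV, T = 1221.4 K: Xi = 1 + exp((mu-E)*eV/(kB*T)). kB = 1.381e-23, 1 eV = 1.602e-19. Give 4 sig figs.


Step 1: (mu - E) = 0.0497 - 0.2269 = -0.1772 eV
Step 2: x = (mu-E)*eV/(kB*T) = -0.1772*1.602e-19/(1.381e-23*1221.4) = -1.683
Step 3: exp(x) = 0.1858
Step 4: Xi = 1 + 0.1858 = 1.186

1.186


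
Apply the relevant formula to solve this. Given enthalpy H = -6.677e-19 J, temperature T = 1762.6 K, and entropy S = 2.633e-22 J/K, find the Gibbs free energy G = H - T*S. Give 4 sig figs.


Step 1: T*S = 1762.6 * 2.633e-22 = 4.641e-19 J
Step 2: G = H - T*S = -6.677e-19 - 4.641e-19
Step 3: G = -1.132e-18 J

-1.132e-18


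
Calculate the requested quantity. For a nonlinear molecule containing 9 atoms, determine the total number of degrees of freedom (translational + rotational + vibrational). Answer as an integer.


Step 1: Translational DOF = 3
Step 2: Rotational DOF (nonlinear) = 3
Step 3: Vibrational DOF = 3*9 - 6 = 21
Step 4: Total = 3 + 3 + 21 = 27

27


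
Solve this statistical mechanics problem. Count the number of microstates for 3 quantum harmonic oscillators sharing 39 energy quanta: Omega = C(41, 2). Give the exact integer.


Step 1: Use binomial coefficient C(41, 2)
Step 2: Numerator = 41! / 39!
Step 3: Denominator = 2!
Step 4: Omega = 820

820


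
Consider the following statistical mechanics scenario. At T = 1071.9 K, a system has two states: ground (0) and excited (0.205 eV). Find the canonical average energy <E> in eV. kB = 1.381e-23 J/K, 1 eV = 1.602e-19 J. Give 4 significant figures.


Step 1: beta*E = 0.205*1.602e-19/(1.381e-23*1071.9) = 2.219
Step 2: exp(-beta*E) = 0.1088
Step 3: <E> = 0.205*0.1088/(1+0.1088) = 0.02011 eV

0.02011


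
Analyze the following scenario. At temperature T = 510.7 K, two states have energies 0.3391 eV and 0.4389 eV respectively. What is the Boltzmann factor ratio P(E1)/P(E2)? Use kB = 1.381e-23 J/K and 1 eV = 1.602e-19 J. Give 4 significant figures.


Step 1: Compute energy difference dE = E1 - E2 = 0.3391 - 0.4389 = -0.0998 eV
Step 2: Convert to Joules: dE_J = -0.0998 * 1.602e-19 = -1.599e-20 J
Step 3: Compute exponent = -dE_J / (kB * T) = -(-1.599e-20) / (1.381e-23 * 510.7) = 2.267
Step 4: P(E1)/P(E2) = exp(2.267) = 9.649

9.649


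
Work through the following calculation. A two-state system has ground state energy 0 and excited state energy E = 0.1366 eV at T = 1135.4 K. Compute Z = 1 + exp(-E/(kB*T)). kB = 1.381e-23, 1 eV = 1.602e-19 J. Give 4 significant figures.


Step 1: Compute beta*E = E*eV/(kB*T) = 0.1366*1.602e-19/(1.381e-23*1135.4) = 1.396
Step 2: exp(-beta*E) = exp(-1.396) = 0.2477
Step 3: Z = 1 + 0.2477 = 1.248

1.248


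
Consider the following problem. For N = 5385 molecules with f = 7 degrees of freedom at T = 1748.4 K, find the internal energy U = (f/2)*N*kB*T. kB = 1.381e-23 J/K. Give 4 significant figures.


Step 1: f/2 = 7/2 = 3.5
Step 2: N*kB*T = 5385*1.381e-23*1748.4 = 1.3e-16
Step 3: U = 3.5 * 1.3e-16 = 4.551e-16 J

4.551e-16


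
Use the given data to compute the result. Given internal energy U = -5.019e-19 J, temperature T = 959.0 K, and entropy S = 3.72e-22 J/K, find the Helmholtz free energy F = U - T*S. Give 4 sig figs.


Step 1: T*S = 959.0 * 3.72e-22 = 3.567e-19 J
Step 2: F = U - T*S = -5.019e-19 - 3.567e-19
Step 3: F = -8.586e-19 J

-8.586e-19


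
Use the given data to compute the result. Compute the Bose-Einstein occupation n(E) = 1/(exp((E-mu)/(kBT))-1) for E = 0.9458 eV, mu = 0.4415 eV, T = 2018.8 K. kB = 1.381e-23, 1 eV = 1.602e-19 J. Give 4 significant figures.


Step 1: (E - mu) = 0.5043 eV
Step 2: x = (E-mu)*eV/(kB*T) = 0.5043*1.602e-19/(1.381e-23*2018.8) = 2.898
Step 3: exp(x) = 18.13
Step 4: n = 1/(exp(x)-1) = 0.05836

0.05836


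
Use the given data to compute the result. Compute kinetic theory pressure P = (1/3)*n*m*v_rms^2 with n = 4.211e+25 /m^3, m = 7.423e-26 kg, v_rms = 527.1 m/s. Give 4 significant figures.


Step 1: v_rms^2 = 527.1^2 = 2.778e+05
Step 2: n*m = 4.211e+25*7.423e-26 = 3.126
Step 3: P = (1/3)*3.126*2.778e+05 = 2.895e+05 Pa

2.895e+05


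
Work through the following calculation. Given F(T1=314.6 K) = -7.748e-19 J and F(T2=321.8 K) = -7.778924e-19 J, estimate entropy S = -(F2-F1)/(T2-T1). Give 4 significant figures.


Step 1: dF = F2 - F1 = -7.778924e-19 - (-7.748e-19) = -3.0924e-21 J
Step 2: dT = T2 - T1 = 321.8 - 314.6 = 7.2 K
Step 3: S = -dF/dT = -(-3.0924e-21)/7.2 = 4.295e-22 J/K

4.295e-22


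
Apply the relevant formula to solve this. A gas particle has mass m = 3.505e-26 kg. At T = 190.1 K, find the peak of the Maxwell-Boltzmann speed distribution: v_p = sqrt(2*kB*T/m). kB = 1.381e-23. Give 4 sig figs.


Step 1: Numerator = 2*kB*T = 2*1.381e-23*190.1 = 5.251e-21
Step 2: Ratio = 5.251e-21 / 3.505e-26 = 1.498e+05
Step 3: v_p = sqrt(1.498e+05) = 387 m/s

387


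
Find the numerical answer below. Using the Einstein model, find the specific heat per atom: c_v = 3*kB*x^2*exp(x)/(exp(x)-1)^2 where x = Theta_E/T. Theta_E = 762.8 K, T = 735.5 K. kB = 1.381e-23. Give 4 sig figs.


Step 1: x = Theta_E/T = 762.8/735.5 = 1.037
Step 2: x^2 = 1.076
Step 3: exp(x) = 2.821
Step 4: c_v = 3*1.381e-23*1.076*2.821/(2.821-1)^2 = 3.791e-23

3.791e-23


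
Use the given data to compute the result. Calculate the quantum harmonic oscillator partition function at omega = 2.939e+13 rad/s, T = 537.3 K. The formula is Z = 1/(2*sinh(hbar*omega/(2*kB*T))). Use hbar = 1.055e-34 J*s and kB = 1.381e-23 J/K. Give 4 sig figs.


Step 1: Compute x = hbar*omega/(kB*T) = 1.055e-34*2.939e+13/(1.381e-23*537.3) = 0.4179
Step 2: x/2 = 0.2089
Step 3: sinh(x/2) = 0.2105
Step 4: Z = 1/(2*0.2105) = 2.376

2.376


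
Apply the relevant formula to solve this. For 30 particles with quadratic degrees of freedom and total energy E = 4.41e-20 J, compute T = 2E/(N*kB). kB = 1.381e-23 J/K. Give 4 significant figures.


Step 1: Numerator = 2*E = 2*4.41e-20 = 8.82e-20 J
Step 2: Denominator = N*kB = 30*1.381e-23 = 4.143e-22
Step 3: T = 8.82e-20 / 4.143e-22 = 212.9 K

212.9


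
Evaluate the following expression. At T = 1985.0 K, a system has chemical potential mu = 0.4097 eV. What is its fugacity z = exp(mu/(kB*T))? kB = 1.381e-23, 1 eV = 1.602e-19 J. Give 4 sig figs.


Step 1: Convert mu to Joules: 0.4097*1.602e-19 = 6.563e-20 J
Step 2: kB*T = 1.381e-23*1985.0 = 2.741e-20 J
Step 3: mu/(kB*T) = 2.394
Step 4: z = exp(2.394) = 10.96

10.96


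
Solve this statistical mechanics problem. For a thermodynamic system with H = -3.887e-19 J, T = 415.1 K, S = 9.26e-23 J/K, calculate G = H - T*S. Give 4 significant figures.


Step 1: T*S = 415.1 * 9.26e-23 = 3.844e-20 J
Step 2: G = H - T*S = -3.887e-19 - 3.844e-20
Step 3: G = -4.271e-19 J

-4.271e-19


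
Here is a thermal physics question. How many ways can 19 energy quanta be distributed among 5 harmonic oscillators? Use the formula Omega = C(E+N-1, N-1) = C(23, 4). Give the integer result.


Step 1: Use binomial coefficient C(23, 4)
Step 2: Numerator = 23! / 19!
Step 3: Denominator = 4!
Step 4: Omega = 8855

8855


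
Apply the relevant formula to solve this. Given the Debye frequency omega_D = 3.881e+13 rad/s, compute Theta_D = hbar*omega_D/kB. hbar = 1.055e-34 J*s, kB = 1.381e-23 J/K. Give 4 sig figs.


Step 1: hbar*omega_D = 1.055e-34 * 3.881e+13 = 4.094e-21 J
Step 2: Theta_D = 4.094e-21 / 1.381e-23
Step 3: Theta_D = 296.5 K

296.5


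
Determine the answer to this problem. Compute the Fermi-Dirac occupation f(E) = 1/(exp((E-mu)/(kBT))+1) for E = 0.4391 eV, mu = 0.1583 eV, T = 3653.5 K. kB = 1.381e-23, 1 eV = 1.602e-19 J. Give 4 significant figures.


Step 1: (E - mu) = 0.4391 - 0.1583 = 0.2808 eV
Step 2: Convert: (E-mu)*eV = 4.498e-20 J
Step 3: x = (E-mu)*eV/(kB*T) = 0.8916
Step 4: f = 1/(exp(0.8916)+1) = 0.2908

0.2908


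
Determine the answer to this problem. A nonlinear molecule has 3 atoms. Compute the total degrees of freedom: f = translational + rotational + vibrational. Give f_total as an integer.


Step 1: Translational DOF = 3
Step 2: Rotational DOF (nonlinear) = 3
Step 3: Vibrational DOF = 3*3 - 6 = 3
Step 4: Total = 3 + 3 + 3 = 9

9


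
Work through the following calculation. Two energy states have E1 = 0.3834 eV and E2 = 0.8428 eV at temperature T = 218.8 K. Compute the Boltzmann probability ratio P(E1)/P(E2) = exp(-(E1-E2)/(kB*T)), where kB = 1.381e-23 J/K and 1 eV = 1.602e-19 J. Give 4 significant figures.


Step 1: Compute energy difference dE = E1 - E2 = 0.3834 - 0.8428 = -0.4594 eV
Step 2: Convert to Joules: dE_J = -0.4594 * 1.602e-19 = -7.36e-20 J
Step 3: Compute exponent = -dE_J / (kB * T) = -(-7.36e-20) / (1.381e-23 * 218.8) = 24.36
Step 4: P(E1)/P(E2) = exp(24.36) = 3.783e+10

3.783e+10


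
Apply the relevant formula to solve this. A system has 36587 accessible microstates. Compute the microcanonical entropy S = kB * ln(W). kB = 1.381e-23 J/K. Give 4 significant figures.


Step 1: ln(W) = ln(36587) = 10.51
Step 2: S = kB * ln(W) = 1.381e-23 * 10.51
Step 3: S = 1.451e-22 J/K

1.451e-22


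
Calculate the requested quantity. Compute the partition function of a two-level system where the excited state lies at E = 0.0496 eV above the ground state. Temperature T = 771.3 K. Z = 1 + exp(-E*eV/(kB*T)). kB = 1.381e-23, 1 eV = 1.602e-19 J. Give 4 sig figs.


Step 1: Compute beta*E = E*eV/(kB*T) = 0.0496*1.602e-19/(1.381e-23*771.3) = 0.746
Step 2: exp(-beta*E) = exp(-0.746) = 0.4743
Step 3: Z = 1 + 0.4743 = 1.474

1.474


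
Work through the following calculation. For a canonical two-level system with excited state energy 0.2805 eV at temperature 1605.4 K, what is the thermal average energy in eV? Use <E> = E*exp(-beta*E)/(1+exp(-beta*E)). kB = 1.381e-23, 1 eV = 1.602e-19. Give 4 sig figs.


Step 1: beta*E = 0.2805*1.602e-19/(1.381e-23*1605.4) = 2.027
Step 2: exp(-beta*E) = 0.1318
Step 3: <E> = 0.2805*0.1318/(1+0.1318) = 0.03265 eV

0.03265


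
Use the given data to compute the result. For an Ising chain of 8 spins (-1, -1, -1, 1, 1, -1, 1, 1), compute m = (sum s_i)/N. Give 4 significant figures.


Step 1: Count up spins (+1): 4, down spins (-1): 4
Step 2: Total magnetization M = 4 - 4 = 0
Step 3: m = M/N = 0/8 = 0

0


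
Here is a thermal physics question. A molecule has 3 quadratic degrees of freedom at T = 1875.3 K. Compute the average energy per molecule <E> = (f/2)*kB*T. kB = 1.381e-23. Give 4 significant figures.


Step 1: f/2 = 3/2 = 1.5
Step 2: kB*T = 1.381e-23 * 1875.3 = 2.59e-20
Step 3: <E> = 1.5 * 2.59e-20 = 3.885e-20 J

3.885e-20


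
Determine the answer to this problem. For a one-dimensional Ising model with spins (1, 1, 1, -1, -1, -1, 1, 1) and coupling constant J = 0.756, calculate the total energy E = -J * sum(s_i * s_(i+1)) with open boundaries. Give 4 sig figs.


Step 1: Nearest-neighbor products: 1, 1, -1, 1, 1, -1, 1
Step 2: Sum of products = 3
Step 3: E = -0.756 * 3 = -2.268

-2.268


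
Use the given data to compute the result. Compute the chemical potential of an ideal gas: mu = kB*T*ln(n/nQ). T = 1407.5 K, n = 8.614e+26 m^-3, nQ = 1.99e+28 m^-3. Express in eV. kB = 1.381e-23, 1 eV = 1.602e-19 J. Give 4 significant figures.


Step 1: n/nQ = 8.614e+26/1.99e+28 = 0.04329
Step 2: ln(n/nQ) = -3.14
Step 3: mu = kB*T*ln(n/nQ) = 1.944e-20*-3.14 = -6.103e-20 J
Step 4: Convert to eV: -6.103e-20/1.602e-19 = -0.381 eV

-0.381


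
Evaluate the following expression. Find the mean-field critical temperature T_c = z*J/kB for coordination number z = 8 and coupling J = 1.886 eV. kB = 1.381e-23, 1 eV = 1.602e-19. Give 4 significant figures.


Step 1: z*J = 8*1.886 = 15.09 eV
Step 2: Convert to Joules: 15.09*1.602e-19 = 2.417e-18 J
Step 3: T_c = 2.417e-18 / 1.381e-23 = 1.75e+05 K

1.75e+05


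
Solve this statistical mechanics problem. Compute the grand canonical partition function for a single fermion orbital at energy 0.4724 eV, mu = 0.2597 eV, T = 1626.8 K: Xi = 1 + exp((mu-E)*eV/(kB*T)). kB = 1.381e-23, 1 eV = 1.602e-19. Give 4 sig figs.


Step 1: (mu - E) = 0.2597 - 0.4724 = -0.2127 eV
Step 2: x = (mu-E)*eV/(kB*T) = -0.2127*1.602e-19/(1.381e-23*1626.8) = -1.517
Step 3: exp(x) = 0.2194
Step 4: Xi = 1 + 0.2194 = 1.219

1.219


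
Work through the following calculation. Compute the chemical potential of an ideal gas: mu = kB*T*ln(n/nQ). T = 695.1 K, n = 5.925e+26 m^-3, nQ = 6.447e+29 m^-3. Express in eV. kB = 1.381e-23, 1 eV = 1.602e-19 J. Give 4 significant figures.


Step 1: n/nQ = 5.925e+26/6.447e+29 = 0.000919
Step 2: ln(n/nQ) = -6.992
Step 3: mu = kB*T*ln(n/nQ) = 9.599e-21*-6.992 = -6.712e-20 J
Step 4: Convert to eV: -6.712e-20/1.602e-19 = -0.419 eV

-0.419


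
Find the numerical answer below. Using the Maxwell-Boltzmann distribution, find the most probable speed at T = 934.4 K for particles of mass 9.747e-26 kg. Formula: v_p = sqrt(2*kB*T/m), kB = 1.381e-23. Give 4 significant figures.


Step 1: Numerator = 2*kB*T = 2*1.381e-23*934.4 = 2.581e-20
Step 2: Ratio = 2.581e-20 / 9.747e-26 = 2.648e+05
Step 3: v_p = sqrt(2.648e+05) = 514.6 m/s

514.6


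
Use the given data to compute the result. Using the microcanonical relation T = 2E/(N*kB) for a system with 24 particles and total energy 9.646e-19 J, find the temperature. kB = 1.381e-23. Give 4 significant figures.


Step 1: Numerator = 2*E = 2*9.646e-19 = 1.929e-18 J
Step 2: Denominator = N*kB = 24*1.381e-23 = 3.314e-22
Step 3: T = 1.929e-18 / 3.314e-22 = 5821 K

5821


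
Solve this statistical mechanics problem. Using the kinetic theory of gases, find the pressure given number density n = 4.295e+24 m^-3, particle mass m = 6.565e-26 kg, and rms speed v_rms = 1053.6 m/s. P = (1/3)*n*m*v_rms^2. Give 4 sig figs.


Step 1: v_rms^2 = 1053.6^2 = 1.11e+06
Step 2: n*m = 4.295e+24*6.565e-26 = 0.282
Step 3: P = (1/3)*0.282*1.11e+06 = 1.043e+05 Pa

1.043e+05


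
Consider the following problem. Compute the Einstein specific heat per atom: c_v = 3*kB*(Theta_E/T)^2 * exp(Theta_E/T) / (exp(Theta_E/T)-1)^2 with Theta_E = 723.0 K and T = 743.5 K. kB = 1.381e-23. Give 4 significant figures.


Step 1: x = Theta_E/T = 723.0/743.5 = 0.9724
Step 2: x^2 = 0.9456
Step 3: exp(x) = 2.644
Step 4: c_v = 3*1.381e-23*0.9456*2.644/(2.644-1)^2 = 3.831e-23

3.831e-23


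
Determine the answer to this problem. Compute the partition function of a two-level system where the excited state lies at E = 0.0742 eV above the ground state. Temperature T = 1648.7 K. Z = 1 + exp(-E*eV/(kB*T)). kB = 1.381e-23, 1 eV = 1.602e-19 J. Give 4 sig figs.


Step 1: Compute beta*E = E*eV/(kB*T) = 0.0742*1.602e-19/(1.381e-23*1648.7) = 0.5221
Step 2: exp(-beta*E) = exp(-0.5221) = 0.5933
Step 3: Z = 1 + 0.5933 = 1.593

1.593


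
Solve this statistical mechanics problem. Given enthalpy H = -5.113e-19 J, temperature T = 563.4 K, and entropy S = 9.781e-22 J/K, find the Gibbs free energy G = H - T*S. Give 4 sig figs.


Step 1: T*S = 563.4 * 9.781e-22 = 5.511e-19 J
Step 2: G = H - T*S = -5.113e-19 - 5.511e-19
Step 3: G = -1.062e-18 J

-1.062e-18


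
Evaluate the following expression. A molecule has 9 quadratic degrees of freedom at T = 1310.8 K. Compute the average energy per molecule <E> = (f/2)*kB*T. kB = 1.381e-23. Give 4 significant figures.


Step 1: f/2 = 9/2 = 4.5
Step 2: kB*T = 1.381e-23 * 1310.8 = 1.81e-20
Step 3: <E> = 4.5 * 1.81e-20 = 8.146e-20 J

8.146e-20


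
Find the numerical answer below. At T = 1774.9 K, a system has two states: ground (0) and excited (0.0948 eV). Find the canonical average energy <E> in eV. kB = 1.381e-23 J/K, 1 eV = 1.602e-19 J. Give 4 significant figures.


Step 1: beta*E = 0.0948*1.602e-19/(1.381e-23*1774.9) = 0.6196
Step 2: exp(-beta*E) = 0.5382
Step 3: <E> = 0.0948*0.5382/(1+0.5382) = 0.03317 eV

0.03317


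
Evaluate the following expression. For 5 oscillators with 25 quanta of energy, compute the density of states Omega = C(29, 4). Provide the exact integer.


Step 1: Use binomial coefficient C(29, 4)
Step 2: Numerator = 29! / 25!
Step 3: Denominator = 4!
Step 4: Omega = 23751

23751


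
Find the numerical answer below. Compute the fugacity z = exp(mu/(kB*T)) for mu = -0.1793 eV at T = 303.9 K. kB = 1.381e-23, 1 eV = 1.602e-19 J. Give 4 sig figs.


Step 1: Convert mu to Joules: -0.1793*1.602e-19 = -2.872e-20 J
Step 2: kB*T = 1.381e-23*303.9 = 4.197e-21 J
Step 3: mu/(kB*T) = -6.844
Step 4: z = exp(-6.844) = 0.001066

0.001066


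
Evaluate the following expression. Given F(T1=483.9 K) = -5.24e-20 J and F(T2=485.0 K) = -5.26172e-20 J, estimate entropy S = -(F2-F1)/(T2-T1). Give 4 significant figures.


Step 1: dF = F2 - F1 = -5.26172e-20 - (-5.24e-20) = -2.172e-22 J
Step 2: dT = T2 - T1 = 485.0 - 483.9 = 1.1 K
Step 3: S = -dF/dT = -(-2.172e-22)/1.1 = 1.975e-22 J/K

1.975e-22


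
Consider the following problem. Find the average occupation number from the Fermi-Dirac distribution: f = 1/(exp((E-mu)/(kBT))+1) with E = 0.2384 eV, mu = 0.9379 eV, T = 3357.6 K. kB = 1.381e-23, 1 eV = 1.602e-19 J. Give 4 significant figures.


Step 1: (E - mu) = 0.2384 - 0.9379 = -0.6995 eV
Step 2: Convert: (E-mu)*eV = -1.121e-19 J
Step 3: x = (E-mu)*eV/(kB*T) = -2.417
Step 4: f = 1/(exp(-2.417)+1) = 0.9181

0.9181


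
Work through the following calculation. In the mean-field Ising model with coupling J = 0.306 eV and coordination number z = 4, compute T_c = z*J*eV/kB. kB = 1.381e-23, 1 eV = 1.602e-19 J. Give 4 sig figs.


Step 1: z*J = 4*0.306 = 1.224 eV
Step 2: Convert to Joules: 1.224*1.602e-19 = 1.961e-19 J
Step 3: T_c = 1.961e-19 / 1.381e-23 = 1.42e+04 K

1.42e+04


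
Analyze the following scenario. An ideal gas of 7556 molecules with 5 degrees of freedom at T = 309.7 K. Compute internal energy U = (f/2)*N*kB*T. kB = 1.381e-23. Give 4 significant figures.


Step 1: f/2 = 5/2 = 2.5
Step 2: N*kB*T = 7556*1.381e-23*309.7 = 3.232e-17
Step 3: U = 2.5 * 3.232e-17 = 8.079e-17 J

8.079e-17


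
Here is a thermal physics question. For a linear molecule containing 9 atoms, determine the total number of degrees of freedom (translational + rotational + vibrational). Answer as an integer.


Step 1: Translational DOF = 3
Step 2: Rotational DOF (linear) = 2
Step 3: Vibrational DOF = 3*9 - 5 = 22
Step 4: Total = 3 + 2 + 22 = 27

27


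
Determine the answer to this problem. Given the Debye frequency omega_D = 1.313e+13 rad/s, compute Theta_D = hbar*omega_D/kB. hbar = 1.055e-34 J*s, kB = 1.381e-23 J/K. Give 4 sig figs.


Step 1: hbar*omega_D = 1.055e-34 * 1.313e+13 = 1.385e-21 J
Step 2: Theta_D = 1.385e-21 / 1.381e-23
Step 3: Theta_D = 100.3 K

100.3


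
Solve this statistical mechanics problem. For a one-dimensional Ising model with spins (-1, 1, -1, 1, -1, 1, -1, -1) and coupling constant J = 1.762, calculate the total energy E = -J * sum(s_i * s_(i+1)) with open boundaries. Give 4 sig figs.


Step 1: Nearest-neighbor products: -1, -1, -1, -1, -1, -1, 1
Step 2: Sum of products = -5
Step 3: E = -1.762 * -5 = 8.81

8.81


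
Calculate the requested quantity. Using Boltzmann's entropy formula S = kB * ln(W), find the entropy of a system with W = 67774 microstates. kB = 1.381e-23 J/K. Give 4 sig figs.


Step 1: ln(W) = ln(67774) = 11.12
Step 2: S = kB * ln(W) = 1.381e-23 * 11.12
Step 3: S = 1.536e-22 J/K

1.536e-22


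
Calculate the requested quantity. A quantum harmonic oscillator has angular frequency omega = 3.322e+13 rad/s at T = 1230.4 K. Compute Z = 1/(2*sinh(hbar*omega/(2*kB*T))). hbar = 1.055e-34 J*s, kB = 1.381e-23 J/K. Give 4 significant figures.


Step 1: Compute x = hbar*omega/(kB*T) = 1.055e-34*3.322e+13/(1.381e-23*1230.4) = 0.2063
Step 2: x/2 = 0.1031
Step 3: sinh(x/2) = 0.1033
Step 4: Z = 1/(2*0.1033) = 4.84

4.84


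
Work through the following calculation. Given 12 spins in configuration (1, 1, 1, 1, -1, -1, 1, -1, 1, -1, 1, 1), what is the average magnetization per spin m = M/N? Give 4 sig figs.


Step 1: Count up spins (+1): 8, down spins (-1): 4
Step 2: Total magnetization M = 8 - 4 = 4
Step 3: m = M/N = 4/12 = 0.3333

0.3333


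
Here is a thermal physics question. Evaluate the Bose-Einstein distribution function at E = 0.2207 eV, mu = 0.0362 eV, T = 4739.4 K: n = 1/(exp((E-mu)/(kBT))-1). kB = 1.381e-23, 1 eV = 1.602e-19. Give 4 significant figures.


Step 1: (E - mu) = 0.1845 eV
Step 2: x = (E-mu)*eV/(kB*T) = 0.1845*1.602e-19/(1.381e-23*4739.4) = 0.4516
Step 3: exp(x) = 1.571
Step 4: n = 1/(exp(x)-1) = 1.752

1.752


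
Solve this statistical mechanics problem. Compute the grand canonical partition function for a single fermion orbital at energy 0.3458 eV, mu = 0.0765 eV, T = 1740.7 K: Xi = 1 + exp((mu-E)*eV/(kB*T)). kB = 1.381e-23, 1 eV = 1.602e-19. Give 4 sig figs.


Step 1: (mu - E) = 0.0765 - 0.3458 = -0.2693 eV
Step 2: x = (mu-E)*eV/(kB*T) = -0.2693*1.602e-19/(1.381e-23*1740.7) = -1.795
Step 3: exp(x) = 0.1662
Step 4: Xi = 1 + 0.1662 = 1.166

1.166


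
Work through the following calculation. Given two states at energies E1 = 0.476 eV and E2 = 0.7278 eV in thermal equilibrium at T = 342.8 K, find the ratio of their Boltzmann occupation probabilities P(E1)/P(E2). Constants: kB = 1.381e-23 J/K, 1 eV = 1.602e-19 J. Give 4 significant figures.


Step 1: Compute energy difference dE = E1 - E2 = 0.476 - 0.7278 = -0.2518 eV
Step 2: Convert to Joules: dE_J = -0.2518 * 1.602e-19 = -4.034e-20 J
Step 3: Compute exponent = -dE_J / (kB * T) = -(-4.034e-20) / (1.381e-23 * 342.8) = 8.521
Step 4: P(E1)/P(E2) = exp(8.521) = 5018

5018


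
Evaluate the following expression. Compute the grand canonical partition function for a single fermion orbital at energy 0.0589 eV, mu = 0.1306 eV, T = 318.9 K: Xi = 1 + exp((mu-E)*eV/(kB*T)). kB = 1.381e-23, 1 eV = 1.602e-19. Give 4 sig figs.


Step 1: (mu - E) = 0.1306 - 0.0589 = 0.0717 eV
Step 2: x = (mu-E)*eV/(kB*T) = 0.0717*1.602e-19/(1.381e-23*318.9) = 2.608
Step 3: exp(x) = 13.57
Step 4: Xi = 1 + 13.57 = 14.57

14.57


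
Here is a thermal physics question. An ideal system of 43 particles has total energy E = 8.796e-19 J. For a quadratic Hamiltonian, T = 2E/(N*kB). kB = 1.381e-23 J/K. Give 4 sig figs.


Step 1: Numerator = 2*E = 2*8.796e-19 = 1.759e-18 J
Step 2: Denominator = N*kB = 43*1.381e-23 = 5.938e-22
Step 3: T = 1.759e-18 / 5.938e-22 = 2962 K

2962


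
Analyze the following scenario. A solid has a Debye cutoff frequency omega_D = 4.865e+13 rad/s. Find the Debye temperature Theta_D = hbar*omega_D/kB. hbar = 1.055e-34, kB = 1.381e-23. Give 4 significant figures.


Step 1: hbar*omega_D = 1.055e-34 * 4.865e+13 = 5.133e-21 J
Step 2: Theta_D = 5.133e-21 / 1.381e-23
Step 3: Theta_D = 371.7 K

371.7


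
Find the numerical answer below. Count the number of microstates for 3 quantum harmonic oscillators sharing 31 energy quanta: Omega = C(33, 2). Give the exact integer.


Step 1: Use binomial coefficient C(33, 2)
Step 2: Numerator = 33! / 31!
Step 3: Denominator = 2!
Step 4: Omega = 528

528


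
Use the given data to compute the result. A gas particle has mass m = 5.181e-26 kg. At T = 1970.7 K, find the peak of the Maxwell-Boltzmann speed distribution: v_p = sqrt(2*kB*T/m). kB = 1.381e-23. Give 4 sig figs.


Step 1: Numerator = 2*kB*T = 2*1.381e-23*1970.7 = 5.443e-20
Step 2: Ratio = 5.443e-20 / 5.181e-26 = 1.051e+06
Step 3: v_p = sqrt(1.051e+06) = 1025 m/s

1025
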